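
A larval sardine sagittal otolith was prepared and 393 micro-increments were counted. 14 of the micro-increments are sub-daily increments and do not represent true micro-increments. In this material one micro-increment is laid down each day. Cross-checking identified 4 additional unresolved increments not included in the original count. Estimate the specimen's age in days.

True micro-increment count = 393 − 14 + 4 = 383.
With a one-to-one micro-increment periodicity this is 383 days.

383 days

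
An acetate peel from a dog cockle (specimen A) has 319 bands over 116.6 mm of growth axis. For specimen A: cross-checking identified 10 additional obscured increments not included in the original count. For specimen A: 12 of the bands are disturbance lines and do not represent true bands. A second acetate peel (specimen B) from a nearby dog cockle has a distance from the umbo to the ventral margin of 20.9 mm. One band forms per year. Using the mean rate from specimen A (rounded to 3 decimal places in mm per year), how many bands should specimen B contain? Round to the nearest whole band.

57 bands

Specimen A: true band count = 319 − 12 + 10 = 317.
A: Mean rate = 116.6 mm / 317 years ≈ 0.368 mm/yr.
For B, 20.9 / 0.368 = 56.79 years ≈ 57 bands.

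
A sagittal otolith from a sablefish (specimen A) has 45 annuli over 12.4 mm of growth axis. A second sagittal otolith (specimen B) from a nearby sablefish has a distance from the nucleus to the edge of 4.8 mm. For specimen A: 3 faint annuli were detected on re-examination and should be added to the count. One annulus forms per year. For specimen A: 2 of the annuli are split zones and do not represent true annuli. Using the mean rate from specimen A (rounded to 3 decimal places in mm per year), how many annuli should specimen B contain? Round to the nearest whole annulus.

18 annuli

Specimen A: after corrections the count is 45 − 2 + 3 = 46 annuli.
A: 12.4 mm over 46 years gives 12.4 / 46 ≈ 0.270 mm/yr.
B spans 4.8 / 0.270 = 17.78 years ≈ 18 annuli.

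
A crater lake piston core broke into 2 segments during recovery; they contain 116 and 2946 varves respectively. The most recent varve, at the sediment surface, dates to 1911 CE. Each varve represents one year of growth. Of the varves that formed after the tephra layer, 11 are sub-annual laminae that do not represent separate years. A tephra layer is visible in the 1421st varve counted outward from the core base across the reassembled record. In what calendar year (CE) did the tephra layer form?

Total varves = 116 + 2946 = 3062.
Between varve 1421 and the sediment surface there are 3062 − 1421 = 1641 varves.
Removing the 11 false varves leaves 1641 − 11 = 1630 true varves beyond the tephra layer.
The varve at the sediment surface is 1911 CE, so the tephra layer dates to 1911 − 1630 = 281 CE.

281 CE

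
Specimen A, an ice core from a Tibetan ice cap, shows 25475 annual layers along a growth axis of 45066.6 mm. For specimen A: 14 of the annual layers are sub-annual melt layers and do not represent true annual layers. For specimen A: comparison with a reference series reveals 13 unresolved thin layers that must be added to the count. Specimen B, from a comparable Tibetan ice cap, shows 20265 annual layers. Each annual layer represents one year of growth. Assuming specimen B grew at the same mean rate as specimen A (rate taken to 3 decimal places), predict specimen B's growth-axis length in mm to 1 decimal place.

Specimen A: after corrections the count is 25475 − 14 + 13 = 25474 annual layers.
A: Extension rate ≈ 45066.6 / 25474 = 1.769 mm per year.
For B, 1.769 mm/year × 20265 years = 35848.8 mm.

35848.8 mm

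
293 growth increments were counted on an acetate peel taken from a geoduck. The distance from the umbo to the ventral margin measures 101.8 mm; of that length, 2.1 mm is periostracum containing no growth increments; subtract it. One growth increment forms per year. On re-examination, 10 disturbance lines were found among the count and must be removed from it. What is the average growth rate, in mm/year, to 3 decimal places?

True growth increment count = 293 − 10 = 283.
Removing the 2.1 mm offcut leaves 101.8 − 2.1 = 99.7 mm.
99.7 mm over 283 years gives 99.7 / 283 ≈ 0.352 mm/year.

0.352 mm/year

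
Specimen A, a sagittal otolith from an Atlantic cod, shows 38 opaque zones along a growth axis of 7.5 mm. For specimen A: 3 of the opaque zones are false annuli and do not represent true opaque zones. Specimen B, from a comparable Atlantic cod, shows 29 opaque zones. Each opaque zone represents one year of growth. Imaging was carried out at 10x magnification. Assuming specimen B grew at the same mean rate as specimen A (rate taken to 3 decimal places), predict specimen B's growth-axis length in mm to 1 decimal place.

Specimen A: adjusted count: 38 − 3 = 35 opaque zones.
A: 7.5 mm over 35 years gives 7.5 / 35 ≈ 0.214 mm/year.
Length of B = 0.214 × 29 = 6.2 mm.

6.2 mm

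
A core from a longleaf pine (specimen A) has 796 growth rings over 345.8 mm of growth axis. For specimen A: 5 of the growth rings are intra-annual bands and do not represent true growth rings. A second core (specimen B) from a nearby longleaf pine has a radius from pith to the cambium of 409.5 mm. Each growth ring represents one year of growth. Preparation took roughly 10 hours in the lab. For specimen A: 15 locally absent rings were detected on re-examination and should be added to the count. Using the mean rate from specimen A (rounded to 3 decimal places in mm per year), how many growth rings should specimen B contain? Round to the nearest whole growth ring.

955 growth rings

Specimen A: true growth ring count = 796 − 5 + 15 = 806.
A: Mean rate = 345.8 mm / 806 years ≈ 0.429 mm per year.
For B, 409.5 / 0.429 = 954.55 years ≈ 955 growth rings.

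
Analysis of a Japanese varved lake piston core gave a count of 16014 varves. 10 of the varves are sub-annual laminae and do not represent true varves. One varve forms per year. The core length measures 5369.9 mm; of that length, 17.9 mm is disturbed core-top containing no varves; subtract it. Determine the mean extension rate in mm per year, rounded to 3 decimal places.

0.334 mm per year

After corrections the count is 16014 − 10 = 16004 varves.
The growth record spans 5369.9 − 17.9 = 5352.0 mm.
5352.0 mm over 16004 years gives 5352.0 / 16004 ≈ 0.334 mm per year.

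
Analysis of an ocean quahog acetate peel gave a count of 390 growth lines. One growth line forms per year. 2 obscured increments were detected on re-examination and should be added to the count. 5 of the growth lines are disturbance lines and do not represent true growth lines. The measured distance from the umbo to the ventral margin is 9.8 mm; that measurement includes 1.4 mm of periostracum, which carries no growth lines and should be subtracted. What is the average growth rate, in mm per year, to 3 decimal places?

0.022 mm per year

True growth line count = 390 − 5 + 2 = 387.
Removing the 1.4 mm offcut leaves 9.8 − 1.4 = 8.4 mm.
Extension rate ≈ 8.4 / 387 = 0.022 mm per year.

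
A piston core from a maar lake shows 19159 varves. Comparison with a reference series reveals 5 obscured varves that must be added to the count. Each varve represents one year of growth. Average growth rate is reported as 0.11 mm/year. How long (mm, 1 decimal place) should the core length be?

2108.0 mm

True varve count = 19159 + 5 = 19164.
Length ≈ 0.11 × 19164 = 2108.0 mm.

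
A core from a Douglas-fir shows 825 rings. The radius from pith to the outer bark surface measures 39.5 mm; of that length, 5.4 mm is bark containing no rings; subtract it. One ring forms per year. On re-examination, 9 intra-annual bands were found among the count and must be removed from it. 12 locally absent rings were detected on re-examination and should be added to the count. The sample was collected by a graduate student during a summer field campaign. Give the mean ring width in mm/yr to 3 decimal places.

After corrections the count is 825 − 9 + 12 = 828 rings.
Net length = 39.5 − 5.4 = 34.1 mm.
34.1 mm over 828 years gives 34.1 / 828 ≈ 0.041 mm/yr.

0.041 mm/yr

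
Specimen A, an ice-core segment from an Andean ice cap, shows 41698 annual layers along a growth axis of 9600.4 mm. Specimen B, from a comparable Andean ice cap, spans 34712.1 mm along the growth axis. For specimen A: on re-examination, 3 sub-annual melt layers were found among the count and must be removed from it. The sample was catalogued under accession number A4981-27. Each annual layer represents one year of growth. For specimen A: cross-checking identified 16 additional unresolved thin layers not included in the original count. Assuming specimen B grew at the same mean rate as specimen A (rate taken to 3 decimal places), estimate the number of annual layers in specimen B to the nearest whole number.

Specimen A: after corrections the count is 41698 − 3 + 16 = 41711 annual layers.
A: Mean rate = 9600.4 mm / 41711 years ≈ 0.230 mm per year.
For B, 34712.1 / 0.230 = 150922.17 years ≈ 150922 annual layers.

150922 annual layers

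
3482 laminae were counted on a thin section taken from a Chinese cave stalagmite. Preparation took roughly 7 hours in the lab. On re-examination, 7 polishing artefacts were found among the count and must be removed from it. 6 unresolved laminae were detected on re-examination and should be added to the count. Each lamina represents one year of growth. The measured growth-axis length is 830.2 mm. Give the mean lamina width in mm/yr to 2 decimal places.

Correcting the raw count gives 3482 − 7 + 6 = 3481 true laminae.
Mean rate = 830.2 mm / 3481 years ≈ 0.24 mm/yr.

0.24 mm/yr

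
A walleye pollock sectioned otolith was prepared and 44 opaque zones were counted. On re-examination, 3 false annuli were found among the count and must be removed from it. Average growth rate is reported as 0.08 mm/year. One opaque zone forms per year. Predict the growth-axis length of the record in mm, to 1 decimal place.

True opaque zone count = 44 − 3 = 41.
41 years at 0.08 mm/year gives 0.08 × 41 = 3.3 mm.

3.3 mm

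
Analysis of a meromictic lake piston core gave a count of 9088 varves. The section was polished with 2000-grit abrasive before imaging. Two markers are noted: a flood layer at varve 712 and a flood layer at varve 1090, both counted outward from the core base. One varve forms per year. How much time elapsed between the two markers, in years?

Separation: 1090 − 712 = 378 varves.
One varve per year makes the interval 378 years.

378 years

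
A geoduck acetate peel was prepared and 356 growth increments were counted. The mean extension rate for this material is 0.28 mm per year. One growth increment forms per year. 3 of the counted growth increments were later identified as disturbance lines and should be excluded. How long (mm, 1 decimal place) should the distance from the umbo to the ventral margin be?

98.8 mm

True growth increment count = 356 − 3 = 353.
Length ≈ 0.28 × 353 = 98.8 mm.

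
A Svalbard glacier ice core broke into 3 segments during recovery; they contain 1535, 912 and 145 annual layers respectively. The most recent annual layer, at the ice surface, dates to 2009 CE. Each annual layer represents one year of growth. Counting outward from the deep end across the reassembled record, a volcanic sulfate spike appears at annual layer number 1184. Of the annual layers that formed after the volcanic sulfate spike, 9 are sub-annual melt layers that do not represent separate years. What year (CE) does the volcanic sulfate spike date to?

Total annual layers = 1535 + 912 + 145 = 2592.
The volcanic sulfate spike sits at annual layer 1184 from the deep end, so 2592 − 1184 = 1408 annual layers formed after it.
1408 − 9 false = 1399 true annual layers after the volcanic sulfate spike.
Counting back 1399 years from 2009 CE places the volcanic sulfate spike in 2009 − 1399 = 610 CE.

610 CE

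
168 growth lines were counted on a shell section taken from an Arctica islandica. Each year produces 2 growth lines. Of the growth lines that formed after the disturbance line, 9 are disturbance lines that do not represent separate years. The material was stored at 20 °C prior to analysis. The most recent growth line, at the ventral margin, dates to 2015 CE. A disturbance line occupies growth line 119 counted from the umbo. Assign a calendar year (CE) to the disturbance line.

Between growth line 119 and the ventral margin there are 168 − 119 = 49 growth lines.
Removing the 9 false growth lines leaves 49 − 9 = 40 true growth lines beyond the disturbance line.
With 2 growth lines per year, 40 / 2 = 20 years.
The growth line at the ventral margin is 2015 CE, so the disturbance line dates to 2015 − 20 = 1995 CE.

1995 CE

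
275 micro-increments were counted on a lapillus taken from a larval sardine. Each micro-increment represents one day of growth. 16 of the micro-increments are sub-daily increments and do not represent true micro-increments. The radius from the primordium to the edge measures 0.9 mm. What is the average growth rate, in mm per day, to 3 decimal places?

0.003 mm per day

Correcting the raw count gives 275 − 16 = 259 true micro-increments.
Mean rate = 0.9 mm / 259 days ≈ 0.003 mm per day.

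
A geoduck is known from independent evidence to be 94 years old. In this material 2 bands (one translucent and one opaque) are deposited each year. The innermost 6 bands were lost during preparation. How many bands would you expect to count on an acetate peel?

94 years at 2 bands per year gives 94 × 2 = 188 bands.
Less the 6 uncaptured bands: 188 − 6 = 182.

182 bands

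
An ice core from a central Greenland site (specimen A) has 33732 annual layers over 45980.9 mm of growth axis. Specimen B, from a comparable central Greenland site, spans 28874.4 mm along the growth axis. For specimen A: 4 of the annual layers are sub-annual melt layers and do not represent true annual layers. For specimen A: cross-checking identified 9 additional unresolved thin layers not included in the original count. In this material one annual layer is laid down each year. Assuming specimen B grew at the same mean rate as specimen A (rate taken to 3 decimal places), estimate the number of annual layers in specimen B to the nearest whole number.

Specimen A: true annual layer count = 33732 − 4 + 9 = 33737.
A: Extension rate ≈ 45980.9 / 33737 = 1.363 mm per year.
Specimen B: 28874.4 mm / 1.363 mm per year = 21184.45 years ≈ 21184 annual layers.

21184 annual layers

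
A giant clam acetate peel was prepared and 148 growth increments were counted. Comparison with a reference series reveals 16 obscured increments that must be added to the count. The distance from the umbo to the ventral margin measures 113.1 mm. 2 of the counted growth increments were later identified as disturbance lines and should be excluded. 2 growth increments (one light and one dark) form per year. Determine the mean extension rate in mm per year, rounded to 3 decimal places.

True growth increment count = 148 − 2 + 16 = 162.
Dividing by 2 growth increments per year: 162 / 2 = 81 years.
Extension rate ≈ 113.1 / 81 = 1.396 mm per year.

1.396 mm per year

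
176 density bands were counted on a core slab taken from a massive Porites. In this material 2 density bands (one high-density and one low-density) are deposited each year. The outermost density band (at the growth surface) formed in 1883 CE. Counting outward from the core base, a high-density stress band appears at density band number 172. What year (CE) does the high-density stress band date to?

The high-density stress band sits at density band 172 from the core base, so 176 − 172 = 4 density bands formed after it.
Dividing by 2 density bands per year: 4 / 2 = 2 years.
Counting back 2 years from 1883 CE places the high-density stress band in 1883 − 2 = 1881 CE.

1881 CE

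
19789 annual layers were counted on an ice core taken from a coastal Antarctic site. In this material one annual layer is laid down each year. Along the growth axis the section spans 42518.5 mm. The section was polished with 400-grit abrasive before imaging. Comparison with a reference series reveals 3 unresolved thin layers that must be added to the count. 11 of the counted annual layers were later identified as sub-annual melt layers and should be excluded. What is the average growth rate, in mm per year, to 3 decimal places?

After corrections the count is 19789 − 11 + 3 = 19781 annual layers.
Extension rate ≈ 42518.5 / 19781 = 2.149 mm per year.

2.149 mm per year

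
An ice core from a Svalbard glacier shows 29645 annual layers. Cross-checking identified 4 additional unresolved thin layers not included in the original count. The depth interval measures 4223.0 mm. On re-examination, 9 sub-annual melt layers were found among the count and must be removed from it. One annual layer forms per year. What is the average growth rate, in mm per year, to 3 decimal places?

0.142 mm per year

True annual layer count = 29645 − 9 + 4 = 29640.
Extension rate ≈ 4223.0 / 29640 = 0.142 mm per year.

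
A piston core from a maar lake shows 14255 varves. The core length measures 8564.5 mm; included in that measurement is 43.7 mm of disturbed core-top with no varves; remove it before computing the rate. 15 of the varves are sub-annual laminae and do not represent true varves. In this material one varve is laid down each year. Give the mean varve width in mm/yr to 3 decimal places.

0.598 mm/yr

Correcting the raw count gives 14255 − 15 = 14240 true varves.
Net length = 8564.5 − 43.7 = 8520.8 mm.
Mean rate = 8520.8 mm / 14240 years ≈ 0.598 mm/yr.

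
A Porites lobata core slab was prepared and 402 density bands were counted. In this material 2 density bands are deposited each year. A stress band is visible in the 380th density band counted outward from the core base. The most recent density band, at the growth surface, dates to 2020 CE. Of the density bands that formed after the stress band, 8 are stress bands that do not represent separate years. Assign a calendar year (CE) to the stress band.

The stress band sits at density band 380 from the core base, so 402 − 380 = 22 density bands formed after it.
Excluding 8 false density bands: 22 − 8 = 14.
14 density bands at 2 per year is 14 / 2 = 7 years.
2020 − 7 = 2013 CE.

2013 CE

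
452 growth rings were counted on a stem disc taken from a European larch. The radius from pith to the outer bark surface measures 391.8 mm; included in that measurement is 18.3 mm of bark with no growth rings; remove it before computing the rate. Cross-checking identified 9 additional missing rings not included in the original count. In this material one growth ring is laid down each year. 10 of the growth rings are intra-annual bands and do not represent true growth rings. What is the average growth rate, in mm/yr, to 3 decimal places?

0.828 mm/yr

Correcting the raw count gives 452 − 10 + 9 = 451 true growth rings.
Removing the 18.3 mm offcut leaves 391.8 − 18.3 = 373.5 mm.
Extension rate ≈ 373.5 / 451 = 0.828 mm/yr.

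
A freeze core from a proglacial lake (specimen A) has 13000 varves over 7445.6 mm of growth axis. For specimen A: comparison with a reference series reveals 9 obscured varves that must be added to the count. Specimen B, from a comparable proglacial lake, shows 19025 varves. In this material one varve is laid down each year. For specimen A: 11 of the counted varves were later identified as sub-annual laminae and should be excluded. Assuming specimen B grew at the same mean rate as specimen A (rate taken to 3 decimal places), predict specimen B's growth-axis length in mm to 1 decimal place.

10901.3 mm

Specimen A: adjusted count: 13000 − 11 + 9 = 12998 varves.
A: Mean rate = 7445.6 mm / 12998 years ≈ 0.573 mm/year.
Length of B = 0.573 × 19025 = 10901.3 mm.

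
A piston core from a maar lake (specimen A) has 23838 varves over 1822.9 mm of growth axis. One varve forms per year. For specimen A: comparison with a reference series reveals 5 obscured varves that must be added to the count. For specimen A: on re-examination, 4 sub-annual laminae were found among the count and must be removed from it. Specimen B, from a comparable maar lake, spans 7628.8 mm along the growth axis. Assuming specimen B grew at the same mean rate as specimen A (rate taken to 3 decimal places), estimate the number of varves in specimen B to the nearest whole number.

100379 varves

Specimen A: adjusted count: 23838 − 4 + 5 = 23839 varves.
A: Extension rate ≈ 1822.9 / 23839 = 0.076 mm/year.
B spans 7628.8 / 0.076 = 100378.95 years ≈ 100379 varves.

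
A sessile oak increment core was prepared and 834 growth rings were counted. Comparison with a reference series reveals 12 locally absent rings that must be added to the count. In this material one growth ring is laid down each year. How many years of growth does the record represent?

846 years

Correcting the raw count gives 834 + 12 = 846 true growth rings.
With a one-to-one growth ring periodicity this is 846 years.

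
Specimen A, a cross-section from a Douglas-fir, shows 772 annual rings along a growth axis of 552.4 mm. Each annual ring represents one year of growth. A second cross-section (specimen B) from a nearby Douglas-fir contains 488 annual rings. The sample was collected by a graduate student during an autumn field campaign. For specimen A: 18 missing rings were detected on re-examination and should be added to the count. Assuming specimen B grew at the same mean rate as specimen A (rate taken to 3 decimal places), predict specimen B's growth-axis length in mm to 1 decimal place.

Specimen A: true annual ring count = 772 + 18 = 790.
A: Mean rate = 552.4 mm / 790 years ≈ 0.699 mm per year.
For B, 0.699 mm/year × 488 years = 341.1 mm.

341.1 mm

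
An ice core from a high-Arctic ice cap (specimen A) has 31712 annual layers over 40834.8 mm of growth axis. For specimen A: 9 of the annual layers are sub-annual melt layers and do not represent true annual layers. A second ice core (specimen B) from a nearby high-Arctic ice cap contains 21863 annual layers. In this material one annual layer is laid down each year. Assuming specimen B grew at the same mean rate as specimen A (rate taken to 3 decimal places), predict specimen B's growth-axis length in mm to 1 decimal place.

Specimen A: adjusted count: 31712 − 9 = 31703 annual layers.
A: 40834.8 mm over 31703 years gives 40834.8 / 31703 ≈ 1.288 mm/year.
For B, 1.288 mm/year × 21863 years = 28159.5 mm.

28159.5 mm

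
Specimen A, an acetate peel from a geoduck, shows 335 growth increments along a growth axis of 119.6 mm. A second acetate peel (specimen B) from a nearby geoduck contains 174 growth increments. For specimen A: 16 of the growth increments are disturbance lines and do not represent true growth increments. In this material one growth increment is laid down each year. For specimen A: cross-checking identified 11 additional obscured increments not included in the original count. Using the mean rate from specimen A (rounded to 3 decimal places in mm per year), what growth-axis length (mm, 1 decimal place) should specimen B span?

Specimen A: true growth increment count = 335 − 16 + 11 = 330.
A: Extension rate ≈ 119.6 / 330 = 0.362 mm per year.
B's length ≈ 0.362 × 174 = 63.0 mm.

63.0 mm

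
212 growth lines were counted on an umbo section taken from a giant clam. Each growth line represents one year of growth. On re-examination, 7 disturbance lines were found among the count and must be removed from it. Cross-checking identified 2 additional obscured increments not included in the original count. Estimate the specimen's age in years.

True growth line count = 212 − 7 + 2 = 207.
With a one-to-one growth line periodicity this is 207 years.

207 years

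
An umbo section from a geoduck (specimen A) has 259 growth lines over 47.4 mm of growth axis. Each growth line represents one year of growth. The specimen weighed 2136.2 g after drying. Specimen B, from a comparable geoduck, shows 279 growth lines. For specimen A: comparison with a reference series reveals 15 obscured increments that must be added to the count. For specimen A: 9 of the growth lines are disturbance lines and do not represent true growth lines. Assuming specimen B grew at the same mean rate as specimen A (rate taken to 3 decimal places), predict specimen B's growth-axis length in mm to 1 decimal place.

Specimen A: true growth line count = 259 − 9 + 15 = 265.
A: Mean rate = 47.4 mm / 265 years ≈ 0.179 mm/year.
Length of B = 0.179 × 279 = 49.9 mm.

49.9 mm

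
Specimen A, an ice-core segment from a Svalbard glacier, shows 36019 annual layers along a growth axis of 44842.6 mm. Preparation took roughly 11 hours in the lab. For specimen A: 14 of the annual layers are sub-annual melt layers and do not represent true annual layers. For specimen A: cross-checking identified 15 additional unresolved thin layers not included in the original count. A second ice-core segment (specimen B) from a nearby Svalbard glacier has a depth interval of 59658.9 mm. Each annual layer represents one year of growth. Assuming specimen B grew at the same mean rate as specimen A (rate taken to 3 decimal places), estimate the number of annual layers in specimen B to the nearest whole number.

47919 annual layers

Specimen A: after corrections the count is 36019 − 14 + 15 = 36020 annual layers.
A: Extension rate ≈ 44842.6 / 36020 = 1.245 mm/yr.
Specimen B: 59658.9 mm / 1.245 mm per year = 47918.80 years ≈ 47919 annual layers.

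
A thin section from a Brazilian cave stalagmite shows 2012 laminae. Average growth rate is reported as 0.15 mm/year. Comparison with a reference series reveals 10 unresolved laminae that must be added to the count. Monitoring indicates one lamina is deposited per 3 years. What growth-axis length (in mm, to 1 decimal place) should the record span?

909.9 mm

Correcting the raw count gives 2012 + 10 = 2022 true laminae.
2022 laminae at 3 years each span 2022 × 3 = 6066 years.
6066 years at 0.15 mm/year gives 0.15 × 6066 = 909.9 mm.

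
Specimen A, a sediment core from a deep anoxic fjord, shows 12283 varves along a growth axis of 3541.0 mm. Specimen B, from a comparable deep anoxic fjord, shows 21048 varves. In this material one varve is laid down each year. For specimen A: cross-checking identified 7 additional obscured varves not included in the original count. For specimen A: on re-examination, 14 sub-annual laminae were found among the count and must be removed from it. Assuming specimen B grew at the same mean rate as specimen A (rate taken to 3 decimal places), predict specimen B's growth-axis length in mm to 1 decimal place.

6061.8 mm

Specimen A: correcting the raw count gives 12283 − 14 + 7 = 12276 true varves.
A: 3541.0 mm over 12276 years gives 3541.0 / 12276 ≈ 0.288 mm/yr.
Length of B = 0.288 × 21048 = 6061.8 mm.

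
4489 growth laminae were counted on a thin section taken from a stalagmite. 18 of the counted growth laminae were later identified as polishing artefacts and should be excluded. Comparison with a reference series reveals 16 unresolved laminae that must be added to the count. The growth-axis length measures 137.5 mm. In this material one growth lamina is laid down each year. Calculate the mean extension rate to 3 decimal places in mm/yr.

0.031 mm/yr

Correcting the raw count gives 4489 − 18 + 16 = 4487 true growth laminae.
Mean rate = 137.5 mm / 4487 years ≈ 0.031 mm/yr.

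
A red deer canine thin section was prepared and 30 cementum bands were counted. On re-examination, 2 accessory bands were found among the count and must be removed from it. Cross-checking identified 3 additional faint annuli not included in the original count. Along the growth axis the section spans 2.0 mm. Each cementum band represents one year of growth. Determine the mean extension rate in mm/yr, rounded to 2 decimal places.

0.06 mm/yr

Adjusted count: 30 − 2 + 3 = 31 cementum bands.
Mean rate = 2.0 mm / 31 years ≈ 0.06 mm/yr.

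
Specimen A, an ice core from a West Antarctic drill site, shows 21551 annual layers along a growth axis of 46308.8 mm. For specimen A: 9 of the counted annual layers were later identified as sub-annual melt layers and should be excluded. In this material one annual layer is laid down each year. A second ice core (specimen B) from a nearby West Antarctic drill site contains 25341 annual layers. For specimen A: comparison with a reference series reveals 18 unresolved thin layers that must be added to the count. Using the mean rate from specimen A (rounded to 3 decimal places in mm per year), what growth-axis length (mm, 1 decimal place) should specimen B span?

54432.5 mm

Specimen A: after corrections the count is 21551 − 9 + 18 = 21560 annual layers.
A: Mean rate = 46308.8 mm / 21560 years ≈ 2.148 mm/yr.
For B, 2.148 mm/year × 25341 years = 54432.5 mm.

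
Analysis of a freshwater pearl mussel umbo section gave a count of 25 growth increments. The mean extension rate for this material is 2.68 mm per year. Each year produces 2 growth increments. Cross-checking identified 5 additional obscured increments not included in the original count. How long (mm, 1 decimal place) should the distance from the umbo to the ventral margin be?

True growth increment count = 25 + 5 = 30.
With 2 growth increments per year, 30 / 2 = 15 years.
Predicted length = 2.68 mm/year × 15 years = 40.2 mm.

40.2 mm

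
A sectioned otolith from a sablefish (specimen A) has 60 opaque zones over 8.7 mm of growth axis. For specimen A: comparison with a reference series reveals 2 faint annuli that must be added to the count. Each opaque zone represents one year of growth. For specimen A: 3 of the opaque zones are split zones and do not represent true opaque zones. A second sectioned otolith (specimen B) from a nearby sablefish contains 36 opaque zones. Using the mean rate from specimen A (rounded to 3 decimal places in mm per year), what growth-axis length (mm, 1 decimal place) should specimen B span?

Specimen A: true opaque zone count = 60 − 3 + 2 = 59.
A: Mean rate = 8.7 mm / 59 years ≈ 0.147 mm/yr.
B's length ≈ 0.147 × 36 = 5.3 mm.

5.3 mm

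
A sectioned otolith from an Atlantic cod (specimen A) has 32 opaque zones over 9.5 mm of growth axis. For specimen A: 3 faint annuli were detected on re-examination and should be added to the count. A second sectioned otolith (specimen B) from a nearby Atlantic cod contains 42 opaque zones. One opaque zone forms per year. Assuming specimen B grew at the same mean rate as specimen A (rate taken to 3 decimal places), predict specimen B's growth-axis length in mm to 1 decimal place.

Specimen A: adjusted count: 32 + 3 = 35 opaque zones.
A: Mean rate = 9.5 mm / 35 years ≈ 0.271 mm/yr.
For B, 0.271 mm/year × 42 years = 11.4 mm.

11.4 mm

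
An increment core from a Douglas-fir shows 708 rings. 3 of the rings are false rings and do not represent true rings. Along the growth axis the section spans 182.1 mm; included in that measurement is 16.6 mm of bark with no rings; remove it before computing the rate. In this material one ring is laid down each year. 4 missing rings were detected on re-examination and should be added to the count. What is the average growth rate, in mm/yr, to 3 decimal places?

0.233 mm/yr

True ring count = 708 − 3 + 4 = 709.
Removing the 16.6 mm offcut leaves 182.1 − 16.6 = 165.5 mm.
165.5 mm over 709 years gives 165.5 / 709 ≈ 0.233 mm/yr.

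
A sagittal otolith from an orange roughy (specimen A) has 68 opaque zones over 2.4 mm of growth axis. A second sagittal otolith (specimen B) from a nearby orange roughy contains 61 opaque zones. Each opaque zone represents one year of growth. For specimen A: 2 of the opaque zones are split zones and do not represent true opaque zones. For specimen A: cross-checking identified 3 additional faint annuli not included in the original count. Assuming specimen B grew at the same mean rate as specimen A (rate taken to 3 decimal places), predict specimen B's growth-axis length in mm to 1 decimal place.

Specimen A: adjusted count: 68 − 2 + 3 = 69 opaque zones.
A: Mean rate = 2.4 mm / 69 years ≈ 0.035 mm/yr.
Length of B = 0.035 × 61 = 2.1 mm.

2.1 mm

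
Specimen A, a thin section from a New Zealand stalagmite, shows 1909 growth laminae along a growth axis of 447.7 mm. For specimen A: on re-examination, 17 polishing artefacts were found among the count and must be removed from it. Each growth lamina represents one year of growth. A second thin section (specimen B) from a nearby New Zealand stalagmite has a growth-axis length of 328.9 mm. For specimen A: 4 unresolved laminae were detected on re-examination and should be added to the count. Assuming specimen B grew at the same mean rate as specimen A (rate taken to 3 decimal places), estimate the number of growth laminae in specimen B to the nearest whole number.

Specimen A: after corrections the count is 1909 − 17 + 4 = 1896 growth laminae.
A: 447.7 mm over 1896 years gives 447.7 / 1896 ≈ 0.236 mm/yr.
Specimen B: 328.9 mm / 0.236 mm per year = 1393.64 years ≈ 1394 growth laminae.

1394 growth laminae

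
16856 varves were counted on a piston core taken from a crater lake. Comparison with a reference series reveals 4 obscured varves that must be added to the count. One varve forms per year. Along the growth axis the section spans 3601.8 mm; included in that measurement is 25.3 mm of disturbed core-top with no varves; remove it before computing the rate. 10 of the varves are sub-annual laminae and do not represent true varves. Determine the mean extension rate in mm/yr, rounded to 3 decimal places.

0.212 mm/yr

Adjusted count: 16856 − 10 + 4 = 16850 varves.
Removing the 25.3 mm offcut leaves 3601.8 − 25.3 = 3576.5 mm.
3576.5 mm over 16850 years gives 3576.5 / 16850 ≈ 0.212 mm/yr.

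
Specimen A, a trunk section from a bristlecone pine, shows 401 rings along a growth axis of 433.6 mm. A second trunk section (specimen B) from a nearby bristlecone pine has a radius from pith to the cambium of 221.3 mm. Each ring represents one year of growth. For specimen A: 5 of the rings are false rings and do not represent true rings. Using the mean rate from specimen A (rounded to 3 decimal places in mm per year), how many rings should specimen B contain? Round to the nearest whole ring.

Specimen A: adjusted count: 401 − 5 = 396 rings.
A: Mean rate = 433.6 mm / 396 years ≈ 1.095 mm/yr.
Specimen B: 221.3 mm / 1.095 mm per year = 202.10 years ≈ 202 rings.

202 rings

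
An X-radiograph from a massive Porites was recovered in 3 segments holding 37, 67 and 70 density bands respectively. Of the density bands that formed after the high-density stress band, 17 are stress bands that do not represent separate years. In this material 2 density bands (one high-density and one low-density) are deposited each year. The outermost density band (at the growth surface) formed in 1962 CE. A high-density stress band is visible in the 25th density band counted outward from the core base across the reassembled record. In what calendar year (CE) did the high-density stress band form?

Total density bands = 37 + 67 + 70 = 174.
174 − 25 = 149 density bands lie beyond the high-density stress band toward the growth surface.
Excluding 17 false density bands: 149 − 17 = 132.
With 2 density bands per year, 132 / 2 = 66 years.
Counting back 66 years from 1962 CE places the high-density stress band in 1962 − 66 = 1896 CE.

1896 CE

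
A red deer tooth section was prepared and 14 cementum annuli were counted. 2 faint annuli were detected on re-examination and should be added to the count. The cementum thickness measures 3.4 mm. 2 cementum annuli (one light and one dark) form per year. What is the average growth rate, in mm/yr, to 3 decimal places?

True cementum annulus count = 14 + 2 = 16.
With 2 cementum annuli per year, 16 / 2 = 8 years.
Extension rate ≈ 3.4 / 8 = 0.425 mm/yr.

0.425 mm/yr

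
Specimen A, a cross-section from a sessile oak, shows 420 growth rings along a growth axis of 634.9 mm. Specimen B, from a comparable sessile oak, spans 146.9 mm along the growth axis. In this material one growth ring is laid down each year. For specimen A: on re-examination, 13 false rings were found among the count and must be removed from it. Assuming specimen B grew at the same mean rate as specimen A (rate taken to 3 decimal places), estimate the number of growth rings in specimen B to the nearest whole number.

94 growth rings

Specimen A: adjusted count: 420 − 13 = 407 growth rings.
A: 634.9 mm over 407 years gives 634.9 / 407 ≈ 1.560 mm/yr.
B spans 146.9 / 1.560 = 94.17 years ≈ 94 growth rings.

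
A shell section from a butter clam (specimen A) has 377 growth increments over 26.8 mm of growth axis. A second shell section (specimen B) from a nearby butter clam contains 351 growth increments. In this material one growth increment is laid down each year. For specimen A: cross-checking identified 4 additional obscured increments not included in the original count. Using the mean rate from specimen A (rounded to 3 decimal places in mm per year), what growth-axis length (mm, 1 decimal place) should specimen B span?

Specimen A: correcting the raw count gives 377 + 4 = 381 true growth increments.
A: Mean rate = 26.8 mm / 381 years ≈ 0.070 mm per year.
B's length ≈ 0.070 × 351 = 24.6 mm.

24.6 mm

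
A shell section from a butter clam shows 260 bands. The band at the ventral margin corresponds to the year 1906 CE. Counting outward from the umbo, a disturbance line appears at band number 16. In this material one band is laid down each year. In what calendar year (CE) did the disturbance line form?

The disturbance line sits at band 16 from the umbo, so 260 − 16 = 244 bands formed after it.
1906 − 244 = 1662 CE.

1662 CE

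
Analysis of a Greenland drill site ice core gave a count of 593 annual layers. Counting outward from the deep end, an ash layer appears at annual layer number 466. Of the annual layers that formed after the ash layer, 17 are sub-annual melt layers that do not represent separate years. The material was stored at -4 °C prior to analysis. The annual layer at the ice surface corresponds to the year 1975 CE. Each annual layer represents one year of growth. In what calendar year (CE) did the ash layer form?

The ash layer sits at annual layer 466 from the deep end, so 593 − 466 = 127 annual layers formed after it.
Excluding 17 false annual layers: 127 − 17 = 110.
1975 − 110 = 1865 CE.

1865 CE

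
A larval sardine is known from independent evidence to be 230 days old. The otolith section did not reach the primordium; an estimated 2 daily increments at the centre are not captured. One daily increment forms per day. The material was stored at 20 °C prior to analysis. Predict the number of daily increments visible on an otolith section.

228 daily increments

Expected daily increments over 230 days: 230.
Subtracting the 2 daily increments not captured gives 230 − 2 = 228 daily increments in the record.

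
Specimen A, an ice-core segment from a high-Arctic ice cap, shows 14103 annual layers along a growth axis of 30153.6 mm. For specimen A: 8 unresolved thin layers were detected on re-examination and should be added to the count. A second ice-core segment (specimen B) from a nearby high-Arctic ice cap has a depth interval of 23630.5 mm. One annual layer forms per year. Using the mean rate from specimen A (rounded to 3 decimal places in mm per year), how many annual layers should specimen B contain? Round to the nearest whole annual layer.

11058 annual layers

Specimen A: correcting the raw count gives 14103 + 8 = 14111 true annual layers.
A: Mean rate = 30153.6 mm / 14111 years ≈ 2.137 mm/year.
B spans 23630.5 / 2.137 = 11057.79 years ≈ 11058 annual layers.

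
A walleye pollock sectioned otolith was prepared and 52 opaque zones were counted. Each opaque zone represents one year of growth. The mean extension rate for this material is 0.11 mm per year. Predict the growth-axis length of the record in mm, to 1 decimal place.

5.7 mm

The record spans 52 years at 0.11 mm per year.
Length ≈ 0.11 × 52 = 5.7 mm.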